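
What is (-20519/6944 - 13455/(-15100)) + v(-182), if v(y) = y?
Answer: -964995309/5242720 ≈ -184.06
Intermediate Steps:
(-20519/6944 - 13455/(-15100)) + v(-182) = (-20519/6944 - 13455/(-15100)) - 182 = (-20519*1/6944 - 13455*(-1/15100)) - 182 = (-20519/6944 + 2691/3020) - 182 = -10820269/5242720 - 182 = -964995309/5242720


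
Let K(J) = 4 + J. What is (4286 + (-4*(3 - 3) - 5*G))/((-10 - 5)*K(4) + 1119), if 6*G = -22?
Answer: 349/81 ≈ 4.3086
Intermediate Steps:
G = -11/3 (G = (⅙)*(-22) = -11/3 ≈ -3.6667)
(4286 + (-4*(3 - 3) - 5*G))/((-10 - 5)*K(4) + 1119) = (4286 + (-4*(3 - 3) - 5*(-11/3)))/((-10 - 5)*(4 + 4) + 1119) = (4286 + (-4*0 + 55/3))/(-15*8 + 1119) = (4286 + (0 + 55/3))/(-120 + 1119) = (4286 + 55/3)/999 = (12913/3)*(1/999) = 349/81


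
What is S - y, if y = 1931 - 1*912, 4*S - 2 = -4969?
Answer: -9043/4 ≈ -2260.8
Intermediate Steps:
S = -4967/4 (S = 1/2 + (1/4)*(-4969) = 1/2 - 4969/4 = -4967/4 ≈ -1241.8)
y = 1019 (y = 1931 - 912 = 1019)
S - y = -4967/4 - 1*1019 = -4967/4 - 1019 = -9043/4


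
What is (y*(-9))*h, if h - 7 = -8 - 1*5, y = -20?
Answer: -1080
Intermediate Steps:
h = -6 (h = 7 + (-8 - 1*5) = 7 + (-8 - 5) = 7 - 13 = -6)
(y*(-9))*h = -20*(-9)*(-6) = 180*(-6) = -1080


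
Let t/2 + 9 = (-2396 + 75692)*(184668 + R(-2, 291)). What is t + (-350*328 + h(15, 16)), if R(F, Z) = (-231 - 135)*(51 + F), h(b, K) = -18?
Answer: 24441755692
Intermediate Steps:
R(F, Z) = -18666 - 366*F (R(F, Z) = -366*(51 + F) = -18666 - 366*F)
t = 24441870510 (t = -18 + 2*((-2396 + 75692)*(184668 + (-18666 - 366*(-2)))) = -18 + 2*(73296*(184668 + (-18666 + 732))) = -18 + 2*(73296*(184668 - 17934)) = -18 + 2*(73296*166734) = -18 + 2*12220935264 = -18 + 24441870528 = 24441870510)
t + (-350*328 + h(15, 16)) = 24441870510 + (-350*328 - 18) = 24441870510 + (-114800 - 18) = 24441870510 - 114818 = 24441755692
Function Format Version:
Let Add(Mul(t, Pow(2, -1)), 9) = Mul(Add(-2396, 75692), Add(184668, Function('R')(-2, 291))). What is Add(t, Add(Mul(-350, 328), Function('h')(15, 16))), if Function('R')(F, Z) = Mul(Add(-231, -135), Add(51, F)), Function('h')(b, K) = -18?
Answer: 24441755692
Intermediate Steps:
Function('R')(F, Z) = Add(-18666, Mul(-366, F)) (Function('R')(F, Z) = Mul(-366, Add(51, F)) = Add(-18666, Mul(-366, F)))
t = 24441870510 (t = Add(-18, Mul(2, Mul(Add(-2396, 75692), Add(184668, Add(-18666, Mul(-366, -2)))))) = Add(-18, Mul(2, Mul(73296, Add(184668, Add(-18666, 732))))) = Add(-18, Mul(2, Mul(73296, Add(184668, -17934)))) = Add(-18, Mul(2, Mul(73296, 166734))) = Add(-18, Mul(2, 12220935264)) = Add(-18, 24441870528) = 24441870510)
Add(t, Add(Mul(-350, 328), Function('h')(15, 16))) = Add(24441870510, Add(Mul(-350, 328), -18)) = Add(24441870510, Add(-114800, -18)) = Add(24441870510, -114818) = 24441755692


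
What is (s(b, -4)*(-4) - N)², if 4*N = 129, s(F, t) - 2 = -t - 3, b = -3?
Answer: 31329/16 ≈ 1958.1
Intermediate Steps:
s(F, t) = -1 - t (s(F, t) = 2 + (-t - 3) = 2 + (-3 - t) = -1 - t)
N = 129/4 (N = (¼)*129 = 129/4 ≈ 32.250)
(s(b, -4)*(-4) - N)² = ((-1 - 1*(-4))*(-4) - 1*129/4)² = ((-1 + 4)*(-4) - 129/4)² = (3*(-4) - 129/4)² = (-12 - 129/4)² = (-177/4)² = 31329/16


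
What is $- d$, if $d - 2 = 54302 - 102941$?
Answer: $48637$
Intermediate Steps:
$d = -48637$ ($d = 2 + \left(54302 - 102941\right) = 2 - 48639 = -48637$)
$- d = \left(-1\right) \left(-48637\right) = 48637$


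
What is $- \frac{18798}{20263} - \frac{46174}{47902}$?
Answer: $- \frac{918042779}{485319113} \approx -1.8916$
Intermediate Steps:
$- \frac{18798}{20263} - \frac{46174}{47902} = \left(-18798\right) \frac{1}{20263} - \frac{23087}{23951} = - \frac{18798}{20263} - \frac{23087}{23951} = - \frac{918042779}{485319113}$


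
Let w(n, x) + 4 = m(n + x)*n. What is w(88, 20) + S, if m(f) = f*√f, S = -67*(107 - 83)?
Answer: -1612 + 57024*√3 ≈ 97157.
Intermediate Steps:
S = -1608 (S = -67*24 = -1608)
m(f) = f^(3/2)
w(n, x) = -4 + n*(n + x)^(3/2) (w(n, x) = -4 + (n + x)^(3/2)*n = -4 + n*(n + x)^(3/2))
w(88, 20) + S = (-4 + 88*(88 + 20)^(3/2)) - 1608 = (-4 + 88*108^(3/2)) - 1608 = (-4 + 88*(648*√3)) - 1608 = (-4 + 57024*√3) - 1608 = -1612 + 57024*√3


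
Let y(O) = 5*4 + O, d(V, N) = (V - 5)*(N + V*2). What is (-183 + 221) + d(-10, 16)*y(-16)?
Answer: 278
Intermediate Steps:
d(V, N) = (-5 + V)*(N + 2*V)
y(O) = 20 + O
(-183 + 221) + d(-10, 16)*y(-16) = (-183 + 221) + (-10*(-10) - 5*16 + 2*(-10)**2 + 16*(-10))*(20 - 16) = 38 + (100 - 80 + 2*100 - 160)*4 = 38 + (100 - 80 + 200 - 160)*4 = 38 + 60*4 = 38 + 240 = 278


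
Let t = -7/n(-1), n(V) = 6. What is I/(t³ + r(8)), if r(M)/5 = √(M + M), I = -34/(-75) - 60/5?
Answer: -62352/99425 ≈ -0.62713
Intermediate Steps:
I = -866/75 (I = -34*(-1/75) - 60*⅕ = 34/75 - 12 = -866/75 ≈ -11.547)
r(M) = 5*√2*√M (r(M) = 5*√(M + M) = 5*√(2*M) = 5*(√2*√M) = 5*√2*√M)
t = -7/6 ≈ -1.1667
I/(t³ + r(8)) = -866/75/((-7/6)³ + 5*√2*√8) = -866/75/(-343/216 + 5*√2*(2*√2)) = -866/75/(-343/216 + 20) = -866/75/(3977/216) = (216/3977)*(-866/75) = -62352/99425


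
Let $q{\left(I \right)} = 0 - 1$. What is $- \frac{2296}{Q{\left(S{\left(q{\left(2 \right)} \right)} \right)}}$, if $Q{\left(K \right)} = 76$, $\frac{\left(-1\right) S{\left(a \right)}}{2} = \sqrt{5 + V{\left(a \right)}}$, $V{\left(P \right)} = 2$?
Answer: $- \frac{574}{19} \approx -30.211$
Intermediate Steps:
$q{\left(I \right)} = -1$ ($q{\left(I \right)} = 0 - 1 = -1$)
$S{\left(a \right)} = - 2 \sqrt{7}$ ($S{\left(a \right)} = - 2 \sqrt{5 + 2} = - 2 \sqrt{7}$)
$- \frac{2296}{Q{\left(S{\left(q{\left(2 \right)} \right)} \right)}} = - \frac{2296}{76} = \left(-2296\right) \frac{1}{76} = - \frac{574}{19}$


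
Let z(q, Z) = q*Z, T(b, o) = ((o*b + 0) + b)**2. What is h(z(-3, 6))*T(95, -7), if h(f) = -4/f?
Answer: 72200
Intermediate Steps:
T(b, o) = (b + b*o)**2 (T(b, o) = ((b*o + 0) + b)**2 = (b*o + b)**2 = (b + b*o)**2)
z(q, Z) = Z*q
h(z(-3, 6))*T(95, -7) = (-4/(6*(-3)))*(95**2*(1 - 7)**2) = (-4/(-18))*(9025*(-6)**2) = (-4*(-1/18))*(9025*36) = (2/9)*324900 = 72200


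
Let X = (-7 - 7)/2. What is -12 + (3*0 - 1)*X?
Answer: -5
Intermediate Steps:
X = -7 (X = -14*½ = -7)
-12 + (3*0 - 1)*X = -12 + (3*0 - 1)*(-7) = -12 + (0 - 1)*(-7) = -12 - 1*(-7) = -12 + 7 = -5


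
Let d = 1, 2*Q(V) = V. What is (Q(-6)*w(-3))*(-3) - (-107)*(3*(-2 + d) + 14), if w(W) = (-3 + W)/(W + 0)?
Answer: 1195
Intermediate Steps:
Q(V) = V/2
w(W) = (-3 + W)/W
(Q(-6)*w(-3))*(-3) - (-107)*(3*(-2 + d) + 14) = (((1/2)*(-6))*((-3 - 3)/(-3)))*(-3) - (-107)*(3*(-2 + 1) + 14) = -(-1)*(-6)*(-3) - (-107)*(3*(-1) + 14) = -3*2*(-3) - (-107)*(-3 + 14) = -6*(-3) - (-107)*11 = 18 - 1*(-1177) = 18 + 1177 = 1195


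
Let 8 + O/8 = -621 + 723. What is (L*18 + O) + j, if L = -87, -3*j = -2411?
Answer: -31/3 ≈ -10.333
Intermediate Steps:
j = 2411/3 (j = -1/3*(-2411) = 2411/3 ≈ 803.67)
O = 752 (O = -64 + 8*(-621 + 723) = -64 + 8*102 = -64 + 816 = 752)
(L*18 + O) + j = (-87*18 + 752) + 2411/3 = (-1566 + 752) + 2411/3 = -814 + 2411/3 = -31/3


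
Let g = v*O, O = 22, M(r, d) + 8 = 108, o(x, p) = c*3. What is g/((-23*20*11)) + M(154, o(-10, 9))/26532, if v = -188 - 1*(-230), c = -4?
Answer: -136418/762795 ≈ -0.17884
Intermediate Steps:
o(x, p) = -12 (o(x, p) = -4*3 = -12)
M(r, d) = 100 (M(r, d) = -8 + 108 = 100)
v = 42 (v = -188 + 230 = 42)
g = 924 (g = 42*22 = 924)
g/((-23*20*11)) + M(154, o(-10, 9))/26532 = 924/((-23*20*11)) + 100/26532 = 924/((-460*11)) + 100*(1/26532) = 924/(-5060) + 25/6633 = 924*(-1/5060) + 25/6633 = -21/115 + 25/6633 = -136418/762795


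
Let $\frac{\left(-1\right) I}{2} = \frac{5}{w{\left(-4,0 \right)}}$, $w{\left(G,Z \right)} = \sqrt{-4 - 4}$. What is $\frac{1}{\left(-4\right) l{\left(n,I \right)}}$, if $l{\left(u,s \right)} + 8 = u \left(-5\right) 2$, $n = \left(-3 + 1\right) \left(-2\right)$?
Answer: $\frac{1}{192} \approx 0.0052083$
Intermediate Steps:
$w{\left(G,Z \right)} = 2 i \sqrt{2}$ ($w{\left(G,Z \right)} = \sqrt{-8} = 2 i \sqrt{2}$)
$n = 4$ ($n = \left(-2\right) \left(-2\right) = 4$)
$I = \frac{5 i \sqrt{2}}{2}$ ($I = - 2 \frac{5}{2 i \sqrt{2}} = - 2 \cdot 5 \left(- \frac{i \sqrt{2}}{4}\right) = - 2 \left(- \frac{5 i \sqrt{2}}{4}\right) = \frac{5 i \sqrt{2}}{2} \approx 3.5355 i$)
$l{\left(u,s \right)} = -8 - 10 u$ ($l{\left(u,s \right)} = -8 + u \left(-5\right) 2 = -8 + - 5 u 2 = -8 - 10 u$)
$\frac{1}{\left(-4\right) l{\left(n,I \right)}} = \frac{1}{\left(-4\right) \left(-8 - 40\right)} = \frac{1}{\left(-4\right) \left(-48\right)} = \frac{1}{192}$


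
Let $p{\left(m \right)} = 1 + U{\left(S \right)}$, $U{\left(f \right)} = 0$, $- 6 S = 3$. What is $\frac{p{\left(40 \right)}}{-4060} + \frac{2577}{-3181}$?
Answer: $- \frac{10465801}{12914860} \approx -0.81037$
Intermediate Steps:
$S = - \frac{1}{2}$ ($S = \left(- \frac{1}{6}\right) 3 = - \frac{1}{2} \approx -0.5$)
$p{\left(m \right)} = 1$ ($p{\left(m \right)} = 1 + 0 = 1$)
$\frac{p{\left(40 \right)}}{-4060} + \frac{2577}{-3181} = 1 \frac{1}{-4060} + \frac{2577}{-3181} = 1 \left(- \frac{1}{4060}\right) + 2577 \left(- \frac{1}{3181}\right) = - \frac{1}{4060} - \frac{2577}{3181} = - \frac{10465801}{12914860}$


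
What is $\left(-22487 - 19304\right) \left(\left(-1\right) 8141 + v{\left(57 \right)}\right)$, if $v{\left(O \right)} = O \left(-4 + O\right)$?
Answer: $213969920$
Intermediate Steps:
$\left(-22487 - 19304\right) \left(\left(-1\right) 8141 + v{\left(57 \right)}\right) = \left(-22487 - 19304\right) \left(\left(-1\right) 8141 + 57 \left(-4 + 57\right)\right) = - 41791 \left(-8141 + 57 \cdot 53\right) = - 41791 \left(-8141 + 3021\right) = \left(-41791\right) \left(-5120\right) = 213969920$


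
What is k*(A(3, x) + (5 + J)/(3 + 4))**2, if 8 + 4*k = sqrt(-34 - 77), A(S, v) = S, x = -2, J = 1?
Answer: -1458/49 + 729*I*sqrt(111)/196 ≈ -29.755 + 39.186*I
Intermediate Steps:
k = -2 + I*sqrt(111)/4 (k = -2 + sqrt(-34 - 77)/4 = -2 + sqrt(-111)/4 = -2 + (I*sqrt(111))/4 = -2 + I*sqrt(111)/4 ≈ -2.0 + 2.6339*I)
k*(A(3, x) + (5 + J)/(3 + 4))**2 = (-2 + I*sqrt(111)/4)*(3 + (5 + 1)/(3 + 4))**2 = (-2 + I*sqrt(111)/4)*(3 + 6/7)**2 = (-2 + I*sqrt(111)/4)*(27/7)**2 = (-2 + I*sqrt(111)/4)*(729/49) = -1458/49 + 729*I*sqrt(111)/196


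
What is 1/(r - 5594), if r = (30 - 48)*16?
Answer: -1/5882 ≈ -0.00017001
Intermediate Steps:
r = -288 (r = -18*16 = -288)
1/(r - 5594) = 1/(-288 - 5594) = 1/(-5882) = -1/5882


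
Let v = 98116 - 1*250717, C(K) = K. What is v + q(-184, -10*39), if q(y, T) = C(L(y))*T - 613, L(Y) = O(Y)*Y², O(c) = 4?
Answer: -52968574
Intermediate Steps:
L(Y) = 4*Y²
v = -152601 (v = 98116 - 250717 = -152601)
q(y, T) = -613 + 4*T*y² (q(y, T) = (4*y²)*T - 613 = 4*T*y² - 613 = -613 + 4*T*y²)
v + q(-184, -10*39) = -152601 + (-613 + 4*(-10*39)*(-184)²) = -152601 + (-613 + 4*(-390)*33856) = -152601 + (-613 - 52815360) = -152601 - 52815973 = -52968574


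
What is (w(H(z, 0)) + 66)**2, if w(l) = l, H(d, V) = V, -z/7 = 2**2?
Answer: 4356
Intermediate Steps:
z = -28 (z = -7*2**2 = -7*4 = -28)
(w(H(z, 0)) + 66)**2 = (0 + 66)**2 = 66**2 = 4356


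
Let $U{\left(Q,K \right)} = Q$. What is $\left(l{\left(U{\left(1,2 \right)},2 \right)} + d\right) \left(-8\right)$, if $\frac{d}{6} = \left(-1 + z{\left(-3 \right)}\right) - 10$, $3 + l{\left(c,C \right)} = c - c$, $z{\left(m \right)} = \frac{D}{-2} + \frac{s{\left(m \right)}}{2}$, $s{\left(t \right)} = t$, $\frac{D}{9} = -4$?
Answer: $-240$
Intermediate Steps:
$D = -36$ ($D = 9 \left(-4\right) = -36$)
$z{\left(m \right)} = 18 + \frac{m}{2}$ ($z{\left(m \right)} = - \frac{36}{-2} + \frac{m}{2} = \left(-36\right) \left(- \frac{1}{2}\right) + m \frac{1}{2} = 18 + \frac{m}{2}$)
$l{\left(c,C \right)} = -3$ ($l{\left(c,C \right)} = -3 + \left(c - c\right) = -3 + 0 = -3$)
$d = 33$ ($d = 6 \left(\left(-1 + \left(18 + \frac{1}{2} \left(-3\right)\right)\right) - 10\right) = 6 \left(\left(-1 + \left(18 - \frac{3}{2}\right)\right) - 10\right) = 6 \left(\left(-1 + \frac{33}{2}\right) - 10\right) = 6 \left(\frac{31}{2} - 10\right) = 6 \cdot \frac{11}{2} = 33$)
$\left(l{\left(U{\left(1,2 \right)},2 \right)} + d\right) \left(-8\right) = \left(-3 + 33\right) \left(-8\right) = 30 \left(-8\right) = -240$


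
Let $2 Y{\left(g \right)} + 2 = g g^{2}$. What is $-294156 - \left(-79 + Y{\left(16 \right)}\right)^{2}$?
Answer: $-4167180$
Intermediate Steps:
$Y{\left(g \right)} = -1 + \frac{g^{3}}{2}$ ($Y{\left(g \right)} = -1 + \frac{g g^{2}}{2} = -1 + \frac{g^{3}}{2}$)
$-294156 - \left(-79 + Y{\left(16 \right)}\right)^{2} = -294156 - \left(-79 - \left(1 - \frac{16^{3}}{2}\right)\right)^{2} = -294156 - \left(-79 + \left(-1 + \frac{1}{2} \cdot 4096\right)\right)^{2} = -294156 - \left(-79 + \left(-1 + 2048\right)\right)^{2} = -294156 - \left(-79 + 2047\right)^{2} = -294156 - 1968^{2} = -294156 - 3873024 = -4167180$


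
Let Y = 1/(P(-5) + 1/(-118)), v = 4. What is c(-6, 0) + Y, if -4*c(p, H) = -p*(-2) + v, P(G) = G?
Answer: 1064/591 ≈ 1.8003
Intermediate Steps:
Y = -118/591 (Y = 1/(-5 + 1/(-118)) = 1/(-5 - 1/118) = 1/(-591/118) = -118/591 ≈ -0.19966)
c(p, H) = -1 - p/2 (c(p, H) = -(-p*(-2) + 4)/4 = -(2*p + 4)/4 = -(4 + 2*p)/4 = -1 - p/2)
c(-6, 0) + Y = (-1 - ½*(-6)) - 118/591 = (-1 + 3) - 118/591 = 2 - 118/591 = 1064/591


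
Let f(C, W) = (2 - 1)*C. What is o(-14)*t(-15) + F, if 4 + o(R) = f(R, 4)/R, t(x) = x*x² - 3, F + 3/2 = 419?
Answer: 21103/2 ≈ 10552.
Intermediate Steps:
F = 835/2 (F = -3/2 + 419 = 835/2 ≈ 417.50)
f(C, W) = C (f(C, W) = 1*C = C)
t(x) = -3 + x³ (t(x) = x³ - 3 = -3 + x³)
o(R) = -3 (o(R) = -4 + R/R = -4 + 1 = -3)
o(-14)*t(-15) + F = -3*(-3 + (-15)³) + 835/2 = -3*(-3 - 3375) + 835/2 = -3*(-3378) + 835/2 = 10134 + 835/2 = 21103/2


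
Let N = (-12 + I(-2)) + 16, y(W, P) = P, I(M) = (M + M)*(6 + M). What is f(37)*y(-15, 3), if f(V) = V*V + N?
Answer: 4071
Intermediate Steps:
I(M) = 2*M*(6 + M) (I(M) = (2*M)*(6 + M) = 2*M*(6 + M))
N = -12 (N = (-12 + 2*(-2)*(6 - 2)) + 16 = (-12 + 2*(-2)*4) + 16 = (-12 - 16) + 16 = -28 + 16 = -12)
f(V) = -12 + V**2 (f(V) = V*V - 12 = V**2 - 12 = -12 + V**2)
f(37)*y(-15, 3) = (-12 + 37**2)*3 = (-12 + 1369)*3 = 1357*3 = 4071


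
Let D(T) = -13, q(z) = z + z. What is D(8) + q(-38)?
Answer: -89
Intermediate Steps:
q(z) = 2*z
D(8) + q(-38) = -13 + 2*(-38) = -13 - 76 = -89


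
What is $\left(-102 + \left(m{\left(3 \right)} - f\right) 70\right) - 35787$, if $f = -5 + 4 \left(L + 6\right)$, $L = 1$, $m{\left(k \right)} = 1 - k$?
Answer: $-37639$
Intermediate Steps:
$f = 23$ ($f = -5 + 4 \left(1 + 6\right) = -5 + 4 \cdot 7 = -5 + 28 = 23$)
$\left(-102 + \left(m{\left(3 \right)} - f\right) 70\right) - 35787 = \left(-102 + \left(\left(1 - 3\right) - 23\right) 70\right) - 35787 = \left(-102 + \left(-2 - 23\right) 70\right) - 35787 = \left(-102 - 1750\right) - 35787 = -1852 - 35787 = -37639$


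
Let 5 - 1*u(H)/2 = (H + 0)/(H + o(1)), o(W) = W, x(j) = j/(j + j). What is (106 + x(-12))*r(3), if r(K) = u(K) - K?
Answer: 2343/4 ≈ 585.75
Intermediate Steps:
x(j) = ½ (x(j) = j/((2*j)) = (1/(2*j))*j = ½)
u(H) = 10 - 2*H/(1 + H) (u(H) = 10 - 2*(H + 0)/(H + 1) = 10 - 2*H/(1 + H))
r(K) = -K + 2*(5 + 4*K)/(1 + K) (r(K) = 2*(5 + 4*K)/(1 + K) - K = -K + 2*(5 + 4*K)/(1 + K))
(106 + x(-12))*r(3) = (106 + ½)*((10 - 1*3² + 7*3)/(1 + 3)) = 213*((10 - 1*9 + 21)/4)/2 = 213*((10 - 9 + 21)/4)/2 = 213*((¼)*22)/2 = (213/2)*(11/2) = 2343/4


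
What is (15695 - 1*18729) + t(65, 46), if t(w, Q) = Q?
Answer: -2988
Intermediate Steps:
(15695 - 1*18729) + t(65, 46) = (15695 - 1*18729) + 46 = (15695 - 18729) + 46 = -3034 + 46 = -2988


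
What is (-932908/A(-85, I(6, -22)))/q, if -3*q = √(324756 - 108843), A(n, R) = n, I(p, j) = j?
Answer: -932908*√215913/6117535 ≈ -70.860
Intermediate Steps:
q = -√215913/3 (q = -√(324756 - 108843)/3 = -√215913/3 ≈ -154.89)
(-932908/A(-85, I(6, -22)))/q = (-932908/(-85))/((-√215913/3)) = (-932908*(-1/85))*(-√215913/71971) = 932908*(-√215913/71971)/85 = -932908*√215913/6117535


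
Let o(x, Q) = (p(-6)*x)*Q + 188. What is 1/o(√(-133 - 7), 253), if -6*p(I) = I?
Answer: 47/2249151 - 253*I*√35/4498302 ≈ 2.0897e-5 - 0.00033274*I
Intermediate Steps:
p(I) = -I/6
o(x, Q) = 188 + Q*x (o(x, Q) = ((-⅙*(-6))*x)*Q + 188 = (1*x)*Q + 188 = x*Q + 188 = Q*x + 188 = 188 + Q*x)
1/o(√(-133 - 7), 253) = 1/(188 + 253*√(-133 - 7)) = 1/(188 + 253*√(-140)) = 1/(188 + 253*(2*I*√35)) = 1/(188 + 506*I*√35)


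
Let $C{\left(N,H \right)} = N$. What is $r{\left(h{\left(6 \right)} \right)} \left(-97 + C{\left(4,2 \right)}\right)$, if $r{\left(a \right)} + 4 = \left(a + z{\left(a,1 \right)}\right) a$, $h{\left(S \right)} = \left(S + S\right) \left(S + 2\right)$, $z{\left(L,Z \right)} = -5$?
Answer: $-812076$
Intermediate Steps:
$h{\left(S \right)} = 2 S \left(2 + S\right)$
$r{\left(a \right)} = -4 + a \left(-5 + a\right)$ ($r{\left(a \right)} = -4 + \left(a - 5\right) a = -4 + \left(-5 + a\right) a = -4 + a \left(-5 + a\right)$)
$r{\left(h{\left(6 \right)} \right)} \left(-97 + C{\left(4,2 \right)}\right) = \left(-4 + \left(2 \cdot 6 \left(2 + 6\right)\right)^{2} - 5 \cdot 2 \cdot 6 \left(2 + 6\right)\right) \left(-97 + 4\right) = \left(-4 + \left(2 \cdot 6 \cdot 8\right)^{2} - 5 \cdot 2 \cdot 6 \cdot 8\right) \left(-93\right) = \left(-4 + 96^{2} - 480\right) \left(-93\right) = \left(-4 + 9216 - 480\right) \left(-93\right) = 8732 \left(-93\right) = -812076$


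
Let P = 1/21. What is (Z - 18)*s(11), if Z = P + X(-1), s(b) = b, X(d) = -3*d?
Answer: -3454/21 ≈ -164.48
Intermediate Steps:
P = 1/21 ≈ 0.047619
Z = 64/21 (Z = 1/21 - 3*(-1) = 1/21 + 3 = 64/21 ≈ 3.0476)
(Z - 18)*s(11) = (64/21 - 18)*11 = -314/21*11 = -3454/21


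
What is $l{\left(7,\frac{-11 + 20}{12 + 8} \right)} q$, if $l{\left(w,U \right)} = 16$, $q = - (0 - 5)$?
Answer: $80$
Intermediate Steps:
$q = 5$ ($q = \left(-1\right) \left(-5\right) = 5$)
$l{\left(7,\frac{-11 + 20}{12 + 8} \right)} q = 16 \cdot 5 = 80$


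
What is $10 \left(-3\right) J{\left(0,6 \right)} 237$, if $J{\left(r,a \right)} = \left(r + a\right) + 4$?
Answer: $-71100$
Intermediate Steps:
$J{\left(r,a \right)} = 4 + a + r$ ($J{\left(r,a \right)} = \left(a + r\right) + 4 = 4 + a + r$)
$10 \left(-3\right) J{\left(0,6 \right)} 237 = 10 \left(-3\right) \left(4 + 6 + 0\right) 237 = \left(-30\right) 10 \cdot 237 = \left(-300\right) 237 = -71100$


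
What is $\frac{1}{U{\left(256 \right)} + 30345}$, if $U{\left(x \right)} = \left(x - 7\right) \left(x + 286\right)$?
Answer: $\frac{1}{165303} \approx 6.0495 \cdot 10^{-6}$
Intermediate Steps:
$U{\left(x \right)} = \left(-7 + x\right) \left(286 + x\right)$
$\frac{1}{U{\left(256 \right)} + 30345} = \frac{1}{\left(-2002 + 256^{2} + 279 \cdot 256\right) + 30345} = \frac{1}{\left(-2002 + 65536 + 71424\right) + 30345} = \frac{1}{134958 + 30345} = \frac{1}{165303}$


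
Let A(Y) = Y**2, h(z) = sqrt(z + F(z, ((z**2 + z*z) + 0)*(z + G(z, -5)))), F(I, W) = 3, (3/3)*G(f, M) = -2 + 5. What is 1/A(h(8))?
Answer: 1/11 ≈ 0.090909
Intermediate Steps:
G(f, M) = 3 (G(f, M) = -2 + 5 = 3)
h(z) = sqrt(3 + z) (h(z) = sqrt(z + 3) = sqrt(3 + z))
1/A(h(8)) = 1/((sqrt(3 + 8))**2) = 1/((sqrt(11))**2) = 1/11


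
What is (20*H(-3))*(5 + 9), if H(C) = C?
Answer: -840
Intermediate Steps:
(20*H(-3))*(5 + 9) = (20*(-3))*(5 + 9) = -60*14 = -840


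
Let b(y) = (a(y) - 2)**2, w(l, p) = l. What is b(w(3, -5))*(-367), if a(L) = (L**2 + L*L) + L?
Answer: -132487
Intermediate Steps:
a(L) = L + 2*L**2 (a(L) = (L**2 + L**2) + L = 2*L**2 + L = L + 2*L**2)
b(y) = (-2 + y*(1 + 2*y))**2 (b(y) = (y*(1 + 2*y) - 2)**2 = (-2 + y*(1 + 2*y))**2)
b(w(3, -5))*(-367) = (-2 + 3*(1 + 2*3))**2*(-367) = (-2 + 3*(1 + 6))**2*(-367) = (-2 + 3*7)**2*(-367) = (-2 + 21)**2*(-367) = 19**2*(-367) = 361*(-367) = -132487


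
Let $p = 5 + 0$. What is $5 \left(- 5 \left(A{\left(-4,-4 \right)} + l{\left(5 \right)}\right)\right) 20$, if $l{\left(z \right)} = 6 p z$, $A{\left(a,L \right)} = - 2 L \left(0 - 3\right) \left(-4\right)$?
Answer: $-123000$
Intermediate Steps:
$p = 5$
$A{\left(a,L \right)} = - 24 L$ ($A{\left(a,L \right)} = - 2 L \left(-3\right) \left(-4\right) = - 2 \left(- 3 L\right) \left(-4\right) = 6 L \left(-4\right) = - 24 L$)
$l{\left(z \right)} = 30 z$ ($l{\left(z \right)} = 6 \cdot 5 z = 30 z$)
$5 \left(- 5 \left(A{\left(-4,-4 \right)} + l{\left(5 \right)}\right)\right) 20 = 5 \left(- 5 \left(\left(-24\right) \left(-4\right) + 30 \cdot 5\right)\right) 20 = 5 \left(- 5 \left(96 + 150\right)\right) 20 = 5 \left(\left(-5\right) 246\right) 20 = 5 \left(-1230\right) 20 = \left(-6150\right) 20 = -123000$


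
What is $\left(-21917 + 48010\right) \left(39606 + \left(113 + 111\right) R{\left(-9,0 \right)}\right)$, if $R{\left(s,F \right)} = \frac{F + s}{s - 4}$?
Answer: $\frac{13487315142}{13} \approx 1.0375 \cdot 10^{9}$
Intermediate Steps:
$R{\left(s,F \right)} = \frac{F + s}{-4 + s}$
$\left(-21917 + 48010\right) \left(39606 + \left(113 + 111\right) R{\left(-9,0 \right)}\right) = \left(-21917 + 48010\right) \left(39606 + \left(113 + 111\right) \frac{0 - 9}{-4 - 9}\right) = 26093 \left(39606 + 224 \frac{1}{-13} \left(-9\right)\right) = 26093 \left(39606 + 224 \left(\left(- \frac{1}{13}\right) \left(-9\right)\right)\right) = 26093 \left(39606 + 224 \cdot \frac{9}{13}\right) = 26093 \left(39606 + \frac{2016}{13}\right) = 26093 \cdot \frac{516894}{13} = \frac{13487315142}{13}$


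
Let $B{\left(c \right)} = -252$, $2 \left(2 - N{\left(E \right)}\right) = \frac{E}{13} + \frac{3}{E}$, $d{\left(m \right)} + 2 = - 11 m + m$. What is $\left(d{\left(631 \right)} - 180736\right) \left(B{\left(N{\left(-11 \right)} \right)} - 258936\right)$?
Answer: $48480597024$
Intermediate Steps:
$d{\left(m \right)} = -2 - 10 m$ ($d{\left(m \right)} = -2 + \left(- 11 m + m\right) = -2 - 10 m$)
$N{\left(E \right)} = 2 - \frac{3}{2 E} - \frac{E}{26}$ ($N{\left(E \right)} = 2 - \frac{\frac{E}{13} + \frac{3}{E}}{2} = 2 - \frac{\frac{3}{E} + \frac{E}{13}}{2} = 2 - \left(\frac{E}{26} + \frac{3}{2 E}\right) = 2 - \frac{3}{2 E} - \frac{E}{26}$)
$\left(d{\left(631 \right)} - 180736\right) \left(B{\left(N{\left(-11 \right)} \right)} - 258936\right) = \left(\left(-2 - 6310\right) - 180736\right) \left(-252 - 258936\right) = \left(\left(-2 - 6310\right) - 180736\right) \left(-259188\right) = \left(-6312 - 180736\right) \left(-259188\right) = \left(-187048\right) \left(-259188\right) = 48480597024$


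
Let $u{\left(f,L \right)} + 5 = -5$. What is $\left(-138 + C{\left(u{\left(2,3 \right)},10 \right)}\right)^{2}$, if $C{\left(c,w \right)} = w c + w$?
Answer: $51984$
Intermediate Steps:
$u{\left(f,L \right)} = -10$ ($u{\left(f,L \right)} = -5 - 5 = -10$)
$C{\left(c,w \right)} = w + c w$ ($C{\left(c,w \right)} = c w + w = w + c w$)
$\left(-138 + C{\left(u{\left(2,3 \right)},10 \right)}\right)^{2} = \left(-138 + 10 \left(1 - 10\right)\right)^{2} = \left(-138 + 10 \left(-9\right)\right)^{2} = \left(-138 - 90\right)^{2} = \left(-228\right)^{2} = 51984$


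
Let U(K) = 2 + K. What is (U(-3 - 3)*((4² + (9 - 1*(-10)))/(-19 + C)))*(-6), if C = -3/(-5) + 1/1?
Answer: -1400/29 ≈ -48.276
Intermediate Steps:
C = 8/5 (C = -3*(-⅕) + 1*1 = ⅗ + 1 = 8/5 ≈ 1.6000)
(U(-3 - 3)*((4² + (9 - 1*(-10)))/(-19 + C)))*(-6) = ((2 + (-3 - 3))*((4² + (9 - 1*(-10)))/(-19 + 8/5)))*(-6) = ((2 - 6)*((16 + (9 + 10))/(-87/5)))*(-6) = -4*(16 + 19)*(-5)/87*(-6) = -140*(-5)/87*(-6) = -4*(-175/87)*(-6) = (700/87)*(-6) = -1400/29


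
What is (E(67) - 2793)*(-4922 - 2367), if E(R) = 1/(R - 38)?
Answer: 590379844/29 ≈ 2.0358e+7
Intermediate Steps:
E(R) = 1/(-38 + R)
(E(67) - 2793)*(-4922 - 2367) = (1/(-38 + 67) - 2793)*(-4922 - 2367) = (1/29 - 2793)*(-7289) = -80996/29*(-7289) = 590379844/29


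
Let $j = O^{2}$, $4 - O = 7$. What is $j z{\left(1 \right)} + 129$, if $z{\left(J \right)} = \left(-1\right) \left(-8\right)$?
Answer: $201$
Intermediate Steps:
$O = -3$ ($O = 4 - 7 = -3$)
$z{\left(J \right)} = 8$
$j = 9$ ($j = \left(-3\right)^{2} = 9$)
$j z{\left(1 \right)} + 129 = 9 \cdot 8 + 129 = 72 + 129 = 201$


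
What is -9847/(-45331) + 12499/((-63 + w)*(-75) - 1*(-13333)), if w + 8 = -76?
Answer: 806445395/1104172498 ≈ 0.73036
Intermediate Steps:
w = -84 (w = -8 - 76 = -84)
-9847/(-45331) + 12499/((-63 + w)*(-75) - 1*(-13333)) = -9847/(-45331) + 12499/((-63 - 84)*(-75) - 1*(-13333)) = -9847*(-1/45331) + 12499/(-147*(-75) + 13333) = 9847/45331 + 12499/(11025 + 13333) = 9847/45331 + 12499/24358 = 806445395/1104172498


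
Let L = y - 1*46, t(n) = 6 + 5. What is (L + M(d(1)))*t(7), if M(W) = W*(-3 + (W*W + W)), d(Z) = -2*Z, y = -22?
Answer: -726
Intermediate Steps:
t(n) = 11
L = -68 (L = -22 - 1*46 = -22 - 46 = -68)
M(W) = W*(-3 + W + W**2) (M(W) = W*(-3 + (W**2 + W)) = W*(-3 + (W + W**2)) = W*(-3 + W + W**2))
(L + M(d(1)))*t(7) = (-68 + (-2*1)*(-3 - 2*1 + (-2*1)**2))*11 = (-68 - 2*(-3 - 2 + (-2)**2))*11 = (-68 - 2*(-3 - 2 + 4))*11 = (-68 - 2*(-1))*11 = (-68 + 2)*11 = -66*11 = -726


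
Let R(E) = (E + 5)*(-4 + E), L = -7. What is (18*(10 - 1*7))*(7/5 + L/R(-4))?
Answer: 2457/20 ≈ 122.85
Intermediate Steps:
R(E) = (-4 + E)*(5 + E) (R(E) = (5 + E)*(-4 + E) = (-4 + E)*(5 + E))
(18*(10 - 1*7))*(7/5 + L/R(-4)) = (18*(10 - 1*7))*(7/5 - 7/(-20 - 4 + (-4)**2)) = (18*(10 - 7))*(7*(1/5) - 7/(-20 - 4 + 16)) = (18*3)*(7/5 - 7/(-8)) = 54*(7/5 - 7*(-1/8)) = 54*(7/5 + 7/8) = 54*(91/40) = 2457/20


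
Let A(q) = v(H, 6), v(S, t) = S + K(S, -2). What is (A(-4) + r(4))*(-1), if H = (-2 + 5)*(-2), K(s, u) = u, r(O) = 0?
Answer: 8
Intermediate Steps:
H = -6 (H = 3*(-2) = -6)
v(S, t) = -2 + S (v(S, t) = S - 2 = -2 + S)
A(q) = -8 (A(q) = -2 - 6 = -8)
(A(-4) + r(4))*(-1) = (-8 + 0)*(-1) = -8*(-1) = 8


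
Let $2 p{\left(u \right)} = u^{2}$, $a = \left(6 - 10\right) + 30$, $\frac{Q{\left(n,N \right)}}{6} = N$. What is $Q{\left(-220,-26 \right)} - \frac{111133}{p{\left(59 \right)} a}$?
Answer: $- \frac{7170601}{45253} \approx -158.46$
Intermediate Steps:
$Q{\left(n,N \right)} = 6 N$
$a = 26$ ($a = \left(6 - 10\right) + 30 = -4 + 30 = 26$)
$p{\left(u \right)} = \frac{u^{2}}{2}$
$Q{\left(-220,-26 \right)} - \frac{111133}{p{\left(59 \right)} a} = 6 \left(-26\right) - \frac{111133}{\frac{59^{2}}{2} \cdot 26} = -156 - \frac{111133}{\frac{1}{2} \cdot 3481 \cdot 26} = -156 - \frac{111133}{\frac{3481}{2} \cdot 26} = -156 - \frac{111133}{45253} = - \frac{7170601}{45253}$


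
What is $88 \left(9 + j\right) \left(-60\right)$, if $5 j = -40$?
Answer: $-5280$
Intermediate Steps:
$j = -8$ ($j = \frac{1}{5} \left(-40\right) = -8$)
$88 \left(9 + j\right) \left(-60\right) = 88 \left(9 - 8\right) \left(-60\right) = 88 \cdot 1 \left(-60\right) = 88 \left(-60\right) = -5280$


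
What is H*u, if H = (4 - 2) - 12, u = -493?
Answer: 4930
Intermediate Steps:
H = -10 (H = 2 - 12 = -10)
H*u = -10*(-493) = 4930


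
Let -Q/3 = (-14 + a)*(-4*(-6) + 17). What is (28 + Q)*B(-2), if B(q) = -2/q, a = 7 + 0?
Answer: 889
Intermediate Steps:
a = 7
Q = 861 (Q = -3*(-14 + 7)*(-4*(-6) + 17) = -(-21)*(24 + 17) = -(-21)*41 = -3*(-287) = 861)
(28 + Q)*B(-2) = (28 + 861)*(-2/(-2)) = 889*(-2*(-1/2)) = 889*1 = 889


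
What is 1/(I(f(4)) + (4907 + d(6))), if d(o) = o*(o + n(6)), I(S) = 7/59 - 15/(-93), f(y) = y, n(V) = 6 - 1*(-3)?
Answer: 1829/9140025 ≈ 0.00020011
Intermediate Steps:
n(V) = 9 (n(V) = 6 + 3 = 9)
I(S) = 512/1829 (I(S) = 7*(1/59) - 15*(-1/93) = 7/59 + 5/31 = 512/1829)
d(o) = o*(9 + o) (d(o) = o*(o + 9) = o*(9 + o))
1/(I(f(4)) + (4907 + d(6))) = 1/(512/1829 + (4907 + 6*(9 + 6))) = 1/(512/1829 + (4907 + 6*15)) = 1/(512/1829 + (4907 + 90)) = 1/(512/1829 + 4997) = 1/(9140025/1829) = 1829/9140025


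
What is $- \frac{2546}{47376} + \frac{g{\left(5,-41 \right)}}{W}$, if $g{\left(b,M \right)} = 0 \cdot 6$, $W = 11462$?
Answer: $- \frac{1273}{23688} \approx -0.05374$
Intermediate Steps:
$g{\left(b,M \right)} = 0$
$- \frac{2546}{47376} + \frac{g{\left(5,-41 \right)}}{W} = - \frac{2546}{47376} + \frac{0}{11462} = \left(-2546\right) \frac{1}{47376} + 0 \cdot \frac{1}{11462} = - \frac{1273}{23688} + 0 = - \frac{1273}{23688}$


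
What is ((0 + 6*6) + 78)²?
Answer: 12996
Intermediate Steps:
((0 + 6*6) + 78)² = ((0 + 36) + 78)² = (36 + 78)² = 114² = 12996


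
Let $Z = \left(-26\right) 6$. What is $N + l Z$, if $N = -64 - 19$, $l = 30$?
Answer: $-4763$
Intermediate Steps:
$N = -83$
$Z = -156$
$N + l Z = -83 + 30 \left(-156\right) = -83 - 4680 = -4763$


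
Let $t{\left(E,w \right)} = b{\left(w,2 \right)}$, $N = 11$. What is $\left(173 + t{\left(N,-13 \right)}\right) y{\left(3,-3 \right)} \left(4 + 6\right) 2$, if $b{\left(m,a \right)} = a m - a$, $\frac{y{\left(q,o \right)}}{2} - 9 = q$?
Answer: $69600$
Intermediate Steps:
$y{\left(q,o \right)} = 18 + 2 q$
$b{\left(m,a \right)} = - a + a m$
$t{\left(E,w \right)} = -2 + 2 w$ ($t{\left(E,w \right)} = 2 \left(-1 + w\right) = -2 + 2 w$)
$\left(173 + t{\left(N,-13 \right)}\right) y{\left(3,-3 \right)} \left(4 + 6\right) 2 = \left(173 + \left(-2 + 2 \left(-13\right)\right)\right) \left(18 + 2 \cdot 3\right) \left(4 + 6\right) 2 = \left(173 - 28\right) \left(18 + 6\right) 10 \cdot 2 = \left(173 - 28\right) 24 \cdot 20 = 145 \cdot 480 = 69600$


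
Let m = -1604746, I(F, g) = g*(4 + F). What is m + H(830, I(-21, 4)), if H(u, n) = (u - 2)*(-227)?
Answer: -1792702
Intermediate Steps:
H(u, n) = 454 - 227*u (H(u, n) = (-2 + u)*(-227) = 454 - 227*u)
m + H(830, I(-21, 4)) = -1604746 + (454 - 227*830) = -1604746 + (454 - 188410) = -1604746 - 187956 = -1792702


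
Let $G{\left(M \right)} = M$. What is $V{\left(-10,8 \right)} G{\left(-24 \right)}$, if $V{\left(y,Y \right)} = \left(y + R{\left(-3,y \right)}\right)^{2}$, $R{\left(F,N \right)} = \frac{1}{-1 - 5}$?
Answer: $- \frac{7442}{3} \approx -2480.7$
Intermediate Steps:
$R{\left(F,N \right)} = - \frac{1}{6}$ ($R{\left(F,N \right)} = \frac{1}{-6} = - \frac{1}{6}$)
$V{\left(y,Y \right)} = \left(- \frac{1}{6} + y\right)^{2}$ ($V{\left(y,Y \right)} = \left(y - \frac{1}{6}\right)^{2} = \left(- \frac{1}{6} + y\right)^{2}$)
$V{\left(-10,8 \right)} G{\left(-24 \right)} = \frac{\left(-1 + 6 \left(-10\right)\right)^{2}}{36} \left(-24\right) = \frac{\left(-1 - 60\right)^{2}}{36} \left(-24\right) = \frac{\left(-61\right)^{2}}{36} \left(-24\right) = \frac{1}{36} \cdot 3721 \left(-24\right) = \frac{3721}{36} \left(-24\right) = - \frac{7442}{3}$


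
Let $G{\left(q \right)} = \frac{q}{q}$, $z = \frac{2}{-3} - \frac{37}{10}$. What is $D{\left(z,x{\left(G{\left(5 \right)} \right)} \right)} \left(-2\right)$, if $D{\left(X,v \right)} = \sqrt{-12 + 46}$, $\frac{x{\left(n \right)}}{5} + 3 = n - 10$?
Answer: $- 2 \sqrt{34} \approx -11.662$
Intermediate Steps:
$z = - \frac{131}{30}$ ($z = 2 \left(- \frac{1}{3}\right) - \frac{37}{10} = - \frac{2}{3} - \frac{37}{10} = - \frac{131}{30} \approx -4.3667$)
$G{\left(q \right)} = 1$
$x{\left(n \right)} = -65 + 5 n$ ($x{\left(n \right)} = -15 + 5 \left(n - 10\right) = -15 + 5 \left(-10 + n\right) = -15 + \left(-50 + 5 n\right) = -65 + 5 n$)
$D{\left(X,v \right)} = \sqrt{34}$
$D{\left(z,x{\left(G{\left(5 \right)} \right)} \right)} \left(-2\right) = \sqrt{34} \left(-2\right) = - 2 \sqrt{34}$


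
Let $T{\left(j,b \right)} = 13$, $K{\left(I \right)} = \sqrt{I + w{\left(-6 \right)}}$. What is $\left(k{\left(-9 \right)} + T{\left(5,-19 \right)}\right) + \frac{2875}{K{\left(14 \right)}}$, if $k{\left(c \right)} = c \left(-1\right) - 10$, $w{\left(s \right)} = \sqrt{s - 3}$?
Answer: $12 + \frac{2875}{\sqrt{14 + 3 i}} \approx 767.57 - 80.046 i$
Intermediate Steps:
$w{\left(s \right)} = \sqrt{-3 + s}$
$K{\left(I \right)} = \sqrt{I + 3 i}$ ($K{\left(I \right)} = \sqrt{I + \sqrt{-3 - 6}} = \sqrt{I + \sqrt{-9}} = \sqrt{I + 3 i}$)
$k{\left(c \right)} = -10 - c$ ($k{\left(c \right)} = - c - 10 = -10 - c$)
$\left(k{\left(-9 \right)} + T{\left(5,-19 \right)}\right) + \frac{2875}{K{\left(14 \right)}} = \left(\left(-10 - -9\right) + 13\right) + \frac{2875}{\sqrt{14 + 3 i}} = \left(\left(-10 + 9\right) + 13\right) + \frac{2875}{\sqrt{14 + 3 i}} = \left(-1 + 13\right) + \frac{2875}{\sqrt{14 + 3 i}} = 12 + \frac{2875}{\sqrt{14 + 3 i}}$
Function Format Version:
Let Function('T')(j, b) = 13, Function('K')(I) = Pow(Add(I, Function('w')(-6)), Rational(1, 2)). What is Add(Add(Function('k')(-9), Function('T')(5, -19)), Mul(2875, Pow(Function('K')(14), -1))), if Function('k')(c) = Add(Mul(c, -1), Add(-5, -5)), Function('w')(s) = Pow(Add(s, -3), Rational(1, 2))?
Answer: Add(12, Mul(2875, Pow(Add(14, Mul(3, I)), Rational(-1, 2)))) ≈ Add(767.57, Mul(-80.046, I))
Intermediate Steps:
Function('w')(s) = Pow(Add(-3, s), Rational(1, 2))
Function('K')(I) = Pow(Add(I, Mul(3, I)), Rational(1, 2)) (Function('K')(I) = Pow(Add(I, Pow(Add(-3, -6), Rational(1, 2))), Rational(1, 2)) = Pow(Add(I, Pow(-9, Rational(1, 2))), Rational(1, 2)) = Pow(Add(I, Mul(3, I)), Rational(1, 2)))
Function('k')(c) = Add(-10, Mul(-1, c)) (Function('k')(c) = Add(Mul(-1, c), -10) = Add(-10, Mul(-1, c)))
Add(Add(Function('k')(-9), Function('T')(5, -19)), Mul(2875, Pow(Function('K')(14), -1))) = Add(Add(Add(-10, Mul(-1, -9)), 13), Mul(2875, Pow(Pow(Add(14, Mul(3, I)), Rational(1, 2)), -1))) = Add(Add(Add(-10, 9), 13), Mul(2875, Pow(Add(14, Mul(3, I)), Rational(-1, 2)))) = Add(Add(-1, 13), Mul(2875, Pow(Add(14, Mul(3, I)), Rational(-1, 2)))) = Add(12, Mul(2875, Pow(Add(14, Mul(3, I)), Rational(-1, 2))))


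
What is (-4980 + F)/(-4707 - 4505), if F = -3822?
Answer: 4401/4606 ≈ 0.95549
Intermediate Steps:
(-4980 + F)/(-4707 - 4505) = (-4980 - 3822)/(-4707 - 4505) = -8802/(-9212) = -8802*(-1/9212) = 4401/4606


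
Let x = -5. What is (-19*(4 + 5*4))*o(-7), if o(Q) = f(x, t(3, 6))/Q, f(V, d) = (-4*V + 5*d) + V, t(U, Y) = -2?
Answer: 2280/7 ≈ 325.71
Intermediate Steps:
f(V, d) = -3*V + 5*d
o(Q) = 5/Q (o(Q) = (-3*(-5) + 5*(-2))/Q = (15 - 10)/Q = 5/Q)
(-19*(4 + 5*4))*o(-7) = (-19*(4 + 5*4))*(5/(-7)) = (-19*(4 + 20))*(5*(-⅐)) = -19*24*(-5/7) = -456*(-5/7) = 2280/7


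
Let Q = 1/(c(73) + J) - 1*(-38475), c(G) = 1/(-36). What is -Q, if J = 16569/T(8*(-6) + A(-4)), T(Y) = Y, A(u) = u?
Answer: -2868965091/74567 ≈ -38475.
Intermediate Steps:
c(G) = -1/36
J = -16569/52 (J = 16569/(8*(-6) - 4) = 16569/(-48 - 4) = 16569/(-52) = 16569*(-1/52) = -16569/52 ≈ -318.63)
Q = 2868965091/74567 (Q = 1/(-1/36 - 16569/52) - 1*(-38475) = 1/(-74567/234) + 38475 = -234/74567 + 38475 = 2868965091/74567 ≈ 38475.)
-Q = -1*2868965091/74567 = -2868965091/74567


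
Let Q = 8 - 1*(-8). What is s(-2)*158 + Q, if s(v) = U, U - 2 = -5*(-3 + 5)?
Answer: -1248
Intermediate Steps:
U = -8 (U = 2 - 5*(-3 + 5) = 2 - 5*2 = 2 - 10 = -8)
s(v) = -8
Q = 16 (Q = 8 + 8 = 16)
s(-2)*158 + Q = -8*158 + 16 = -1264 + 16 = -1248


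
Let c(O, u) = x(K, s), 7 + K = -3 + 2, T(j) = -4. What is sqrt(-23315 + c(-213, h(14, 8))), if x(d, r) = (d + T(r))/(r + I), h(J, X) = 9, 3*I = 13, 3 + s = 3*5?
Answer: I*sqrt(1142471)/7 ≈ 152.69*I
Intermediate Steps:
s = 12 (s = -3 + 3*5 = -3 + 15 = 12)
I = 13/3 (I = (1/3)*13 = 13/3 ≈ 4.3333)
K = -8 (K = -7 + (-3 + 2) = -7 - 1 = -8)
x(d, r) = (-4 + d)/(13/3 + r) (x(d, r) = (d - 4)/(r + 13/3) = (-4 + d)/(13/3 + r))
c(O, u) = -36/49 (c(O, u) = 3*(-4 - 8)/(13 + 3*12) = 3*(-12)/(13 + 36) = 3*(-12)/49 = 3*(1/49)*(-12) = -36/49)
sqrt(-23315 + c(-213, h(14, 8))) = sqrt(-23315 - 36/49) = sqrt(-1142471/49) = I*sqrt(1142471)/7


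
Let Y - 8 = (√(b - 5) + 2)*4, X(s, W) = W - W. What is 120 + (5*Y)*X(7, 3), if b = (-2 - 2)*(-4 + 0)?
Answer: 120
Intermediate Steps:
b = 16 (b = -4*(-4) = 16)
X(s, W) = 0
Y = 16 + 4*√11 (Y = 8 + (√(16 - 5) + 2)*4 = 8 + (√11 + 2)*4 = 8 + (2 + √11)*4 = 8 + (8 + 4*√11) = 16 + 4*√11 ≈ 29.267)
120 + (5*Y)*X(7, 3) = 120 + (5*(16 + 4*√11))*0 = 120 + (80 + 20*√11)*0 = 120 + 0 = 120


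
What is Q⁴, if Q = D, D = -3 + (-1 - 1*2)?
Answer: 1296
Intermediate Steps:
D = -6 (D = -3 + (-1 - 2) = -3 - 3 = -6)
Q = -6
Q⁴ = (-6)⁴ = 1296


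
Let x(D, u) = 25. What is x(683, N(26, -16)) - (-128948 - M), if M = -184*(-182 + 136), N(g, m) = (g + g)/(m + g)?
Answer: 137437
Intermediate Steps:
N(g, m) = 2*g/(g + m) (N(g, m) = (2*g)/(g + m) = 2*g/(g + m))
M = 8464 (M = -184*(-46) = 8464)
x(683, N(26, -16)) - (-128948 - M) = 25 - (-128948 - 1*8464) = 25 - (-128948 - 8464) = 25 - 1*(-137412) = 25 + 137412 = 137437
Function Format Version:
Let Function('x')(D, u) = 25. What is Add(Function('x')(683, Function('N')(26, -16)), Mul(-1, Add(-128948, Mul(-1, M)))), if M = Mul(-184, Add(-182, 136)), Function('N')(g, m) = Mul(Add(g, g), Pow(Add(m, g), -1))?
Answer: 137437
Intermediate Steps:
Function('N')(g, m) = Mul(2, g, Pow(Add(g, m), -1)) (Function('N')(g, m) = Mul(Mul(2, g), Pow(Add(g, m), -1)) = Mul(2, g, Pow(Add(g, m), -1)))
M = 8464 (M = Mul(-184, -46) = 8464)
Add(Function('x')(683, Function('N')(26, -16)), Mul(-1, Add(-128948, Mul(-1, M)))) = Add(25, Mul(-1, Add(-128948, Mul(-1, 8464)))) = Add(25, Mul(-1, Add(-128948, -8464))) = Add(25, Mul(-1, -137412)) = Add(25, 137412) = 137437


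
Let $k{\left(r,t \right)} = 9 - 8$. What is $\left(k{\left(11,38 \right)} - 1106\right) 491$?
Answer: $-542555$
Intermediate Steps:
$k{\left(r,t \right)} = 1$ ($k{\left(r,t \right)} = 9 - 8 = 1$)
$\left(k{\left(11,38 \right)} - 1106\right) 491 = \left(1 - 1106\right) 491 = \left(-1105\right) 491 = -542555$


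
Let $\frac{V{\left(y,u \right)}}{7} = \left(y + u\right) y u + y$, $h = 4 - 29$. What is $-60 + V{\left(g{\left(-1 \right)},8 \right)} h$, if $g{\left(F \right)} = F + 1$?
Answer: $-60$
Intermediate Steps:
$h = -25$
$g{\left(F \right)} = 1 + F$
$V{\left(y,u \right)} = 7 y + 7 u y \left(u + y\right)$ ($V{\left(y,u \right)} = 7 \left(\left(y + u\right) y u + y\right) = 7 \left(\left(u + y\right) y u + y\right) = 7 \left(y \left(u + y\right) u + y\right) = 7 \left(u y \left(u + y\right) + y\right) = 7 \left(y + u y \left(u + y\right)\right) = 7 y + 7 u y \left(u + y\right)$)
$-60 + V{\left(g{\left(-1 \right)},8 \right)} h = -60 + 7 \left(1 - 1\right) \left(1 + 8^{2} + 8 \left(1 - 1\right)\right) \left(-25\right) = -60 + 7 \cdot 0 \left(1 + 64 + 8 \cdot 0\right) \left(-25\right) = -60 + 7 \cdot 0 \left(1 + 64 + 0\right) \left(-25\right) = -60 + 7 \cdot 0 \cdot 65 \left(-25\right) = -60 + 0 \left(-25\right) = -60 + 0 = -60$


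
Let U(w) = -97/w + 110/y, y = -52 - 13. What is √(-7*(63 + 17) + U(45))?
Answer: I*√21440315/195 ≈ 23.745*I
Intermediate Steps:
y = -65
U(w) = -22/13 - 97/w (U(w) = -97/w + 110/(-65) = -97/w + 110*(-1/65) = -97/w - 22/13 = -22/13 - 97/w)
√(-7*(63 + 17) + U(45)) = √(-7*(63 + 17) + (-22/13 - 97/45)) = √(-7*80 + (-22/13 - 97*1/45)) = √(-560 + (-22/13 - 97/45)) = √(-560 - 2251/585) = √(-329851/585) = I*√21440315/195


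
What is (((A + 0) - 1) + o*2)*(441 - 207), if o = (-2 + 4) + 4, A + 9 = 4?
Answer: 1404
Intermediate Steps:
A = -5 (A = -9 + 4 = -5)
o = 6 (o = 2 + 4 = 6)
(((A + 0) - 1) + o*2)*(441 - 207) = (((-5 + 0) - 1) + 6*2)*(441 - 207) = ((-5 - 1) + 12)*234 = (-6 + 12)*234 = 6*234 = 1404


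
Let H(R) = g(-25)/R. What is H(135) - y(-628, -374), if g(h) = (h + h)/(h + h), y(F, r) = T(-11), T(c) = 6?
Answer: -809/135 ≈ -5.9926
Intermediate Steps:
y(F, r) = 6
g(h) = 1 (g(h) = (2*h)/((2*h)) = (2*h)*(1/(2*h)) = 1)
H(R) = 1/R
H(135) - y(-628, -374) = 1/135 - 1*6 = 1/135 - 6 = -809/135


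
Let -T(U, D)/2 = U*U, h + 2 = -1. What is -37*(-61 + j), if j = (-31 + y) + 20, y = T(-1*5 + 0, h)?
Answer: 4514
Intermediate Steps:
h = -3 (h = -2 - 1 = -3)
T(U, D) = -2*U² (T(U, D) = -2*U*U = -2*U²)
y = -50 (y = -2*(-1*5 + 0)² = -2*(-5 + 0)² = -2*(-5)² = -2*25 = -50)
j = -61 (j = (-31 - 50) + 20 = -81 + 20 = -61)
-37*(-61 + j) = -37*(-61 - 61) = -37*(-122) = 4514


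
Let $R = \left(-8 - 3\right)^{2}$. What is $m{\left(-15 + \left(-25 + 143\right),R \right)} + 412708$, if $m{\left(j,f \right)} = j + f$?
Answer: $412932$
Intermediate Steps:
$R = 121$ ($R = \left(-11\right)^{2} = 121$)
$m{\left(j,f \right)} = f + j$
$m{\left(-15 + \left(-25 + 143\right),R \right)} + 412708 = \left(121 + \left(-15 + \left(-25 + 143\right)\right)\right) + 412708 = \left(121 + \left(-15 + 118\right)\right) + 412708 = \left(121 + 103\right) + 412708 = 224 + 412708 = 412932$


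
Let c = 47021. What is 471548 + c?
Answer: 518569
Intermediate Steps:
471548 + c = 471548 + 47021 = 518569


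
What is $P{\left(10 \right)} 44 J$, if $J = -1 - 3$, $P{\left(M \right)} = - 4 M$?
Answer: $7040$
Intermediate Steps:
$J = -4$ ($J = -1 - 3 = -4$)
$P{\left(10 \right)} 44 J = \left(-4\right) 10 \cdot 44 \left(-4\right) = \left(-40\right) 44 \left(-4\right) = \left(-1760\right) \left(-4\right) = 7040$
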